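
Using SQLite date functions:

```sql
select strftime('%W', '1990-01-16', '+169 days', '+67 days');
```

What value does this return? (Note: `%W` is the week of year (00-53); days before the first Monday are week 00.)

First apply '+169 days', '+67 days': 1990-01-16 → 1990-09-09.
1990-09-09 is a Sunday. SQLite's %W counts Mondays since the year started; the result is 36.

36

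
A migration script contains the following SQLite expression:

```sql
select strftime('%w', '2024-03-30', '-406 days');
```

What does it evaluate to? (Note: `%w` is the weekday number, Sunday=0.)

6

First apply '-406 days': 2024-03-30 → 2023-02-18.
2023-02-18 is a Saturday; with Sunday=0 that is 6.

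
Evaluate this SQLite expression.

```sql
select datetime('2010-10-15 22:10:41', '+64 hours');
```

+64 hours from 2010-10-15 22:10:41 is 2010-10-18 14:10:41 (crosses midnight).

2010-10-18 14:10:41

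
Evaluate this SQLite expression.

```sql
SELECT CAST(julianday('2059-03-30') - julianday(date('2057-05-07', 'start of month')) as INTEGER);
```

698

`start of month` rewinds 2057-05-07 to 2057-05-01.
30 days remain in May 2057 after the 1st (31 − 1).
Full months from June 2057 through February 2059 contribute their day counts.
Then 30 days into March 2059.
Total: 30 + 30 + 31 + 31 + 30 + 31 + 30 + 31 + 31 + 28 + 31 + 30 + 31 + 30 + 31 + 31 + 30 + 31 + 30 + 31 + 31 + 28 + 30 = 698.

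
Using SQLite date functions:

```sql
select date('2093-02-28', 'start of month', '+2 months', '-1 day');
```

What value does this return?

2093-03-31

`start of month` rewinds 2093-02-28 to 2093-02-01.
Adding +2 months to 2093-02-01 gives 2093-04-01.
Going back 1 day from 2093-04-01 reaches 2093-03-31 (last day of March, 31 days).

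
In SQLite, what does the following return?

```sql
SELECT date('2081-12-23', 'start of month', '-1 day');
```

`start of month` rewinds 2081-12-23 to 2081-12-01.
Going back 1 day from 2081-12-01 reaches 2081-11-30 (last day of November, 30 days).

2081-11-30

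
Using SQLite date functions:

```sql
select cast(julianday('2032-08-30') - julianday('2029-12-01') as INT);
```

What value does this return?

30 days remain in December 2029 after the 1st (31 − 1).
Full months from January 2030 through July 2032 contribute their day counts.
Then 30 days into August 2032.
Total: 30 + 31 + 28 + 31 + 30 + 31 + 30 + 31 + 31 + 30 + 31 + 30 + 31 + 31 + 28 + 31 + 30 + 31 + 30 + 31 + 31 + 30 + 31 + 30 + 31 + 31 + 29 + 31 + 30 + 31 + 30 + 31 + 30 = 1003.

1003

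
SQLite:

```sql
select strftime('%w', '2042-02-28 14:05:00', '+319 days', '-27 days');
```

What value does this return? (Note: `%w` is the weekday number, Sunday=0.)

First apply '+319 days', '-27 days': 2042-02-28 14:05:00 → 2042-12-17 14:05:00.
2042-12-17 is a Wednesday; with Sunday=0 that is 3.

3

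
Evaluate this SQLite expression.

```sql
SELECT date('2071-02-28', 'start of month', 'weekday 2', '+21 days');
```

2071-02-24

`start of month` rewinds 2071-02-28 to 2071-02-01.
`weekday 2` advances to the next Tuesday; 2071-02-01 is a Sunday, so it moves forward to 2071-02-03.
Advancing 21 more days within February lands on 2071-02-24.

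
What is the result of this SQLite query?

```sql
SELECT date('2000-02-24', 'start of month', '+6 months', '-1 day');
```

2000-07-31

`start of month` rewinds 2000-02-24 to 2000-02-01.
Adding +6 months to 2000-02-01 gives 2000-08-01.
Going back 1 day from 2000-08-01 reaches 2000-07-31 (last day of July, 31 days).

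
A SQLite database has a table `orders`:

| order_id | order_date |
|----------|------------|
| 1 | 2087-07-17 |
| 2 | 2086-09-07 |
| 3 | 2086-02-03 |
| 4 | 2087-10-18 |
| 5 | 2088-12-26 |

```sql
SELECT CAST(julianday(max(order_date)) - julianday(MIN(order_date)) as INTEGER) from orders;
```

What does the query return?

MIN = 2086-02-03, MAX = 2088-12-26.
25 days remain in February 2086 after the 3rd (28 − 3).
Full months from March 2086 through November 2088 contribute their day counts.
Then 26 days into December 2088.
Total: 25 + 31 + 30 + 31 + 30 + 31 + 31 + 30 + 31 + 30 + 31 + 31 + 28 + 31 + 30 + 31 + 30 + 31 + 31 + 30 + 31 + 30 + 31 + 31 + 29 + 31 + 30 + 31 + 30 + 31 + 31 + 30 + 31 + 30 + 26 = 1057.

1057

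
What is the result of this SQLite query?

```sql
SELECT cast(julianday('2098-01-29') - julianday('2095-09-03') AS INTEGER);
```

879

27 days remain in September 2095 after the 3rd (30 − 3).
Full months from October 2095 through December 2097 contribute their day counts.
Then 29 days into January 2098.
Total: 27 + 31 + 30 + 31 + 31 + 29 + 31 + 30 + 31 + 30 + 31 + 31 + 30 + 31 + 30 + 31 + 31 + 28 + 31 + 30 + 31 + 30 + 31 + 31 + 30 + 31 + 30 + 31 + 29 = 879.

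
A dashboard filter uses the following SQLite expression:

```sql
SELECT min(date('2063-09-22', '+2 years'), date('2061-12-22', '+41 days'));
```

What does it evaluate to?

date('2063-09-22', '+2 years') → 2065-09-22.
date('2061-12-22', '+41 days') → 2062-02-01.
Earlier of the two is 2062-02-01.

2062-02-01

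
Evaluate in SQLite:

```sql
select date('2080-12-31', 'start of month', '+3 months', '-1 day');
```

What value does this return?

`start of month` rewinds 2080-12-31 to 2080-12-01.
Adding +3 months to 2080-12-01 gives 2081-03-01.
Going back 1 day from 2081-03-01 reaches 2081-02-28 (last day of February, 28 days).

2081-02-28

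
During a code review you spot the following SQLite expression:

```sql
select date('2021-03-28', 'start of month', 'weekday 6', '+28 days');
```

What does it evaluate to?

`start of month` rewinds 2021-03-28 to 2021-03-01.
`weekday 6` advances to the next Saturday; 2021-03-01 is a Monday, so it moves forward to 2021-03-06.
March 2021 has 31 days; 25 remain after the 6th, so 26 days reach 2021-04-01.
Advancing 2 more days within April lands on 2021-04-03.

2021-04-03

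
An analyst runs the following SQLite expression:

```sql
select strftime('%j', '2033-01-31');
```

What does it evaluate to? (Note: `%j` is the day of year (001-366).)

Day-of-year for 2033-01-31: days since 2033-01-01 inclusive = 31, zero-padded to 031.

031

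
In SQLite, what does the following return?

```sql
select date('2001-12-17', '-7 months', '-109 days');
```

2001-01-28

Adding -7 months to 2001-12-17 gives 2001-05-17.
Applying '-109 days' to 2001-05-17: counting 109 days back gives 2001-01-28.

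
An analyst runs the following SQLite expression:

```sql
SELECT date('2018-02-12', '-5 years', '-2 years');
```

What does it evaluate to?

2011-02-12

Adding -5 years to 2018-02-12 gives 2013-02-12.
Adding -2 years to 2013-02-12 gives 2011-02-12.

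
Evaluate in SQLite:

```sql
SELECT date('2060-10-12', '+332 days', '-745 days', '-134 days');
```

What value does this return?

Applying '+332 days' to 2060-10-12: counting 332 days forward gives 2061-09-09.
Applying '-745 days' to 2061-09-09: counting 745 days back gives 2059-08-26.
Applying '-134 days' to 2059-08-26: counting 134 days back gives 2059-04-14.

2059-04-14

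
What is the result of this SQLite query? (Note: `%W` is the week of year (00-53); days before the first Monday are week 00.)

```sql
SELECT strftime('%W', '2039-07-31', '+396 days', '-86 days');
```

23

First apply '+396 days', '-86 days': 2039-07-31 → 2040-06-05.
2040-06-05 is a Tuesday. SQLite's %W counts Mondays since the year started; the result is 23.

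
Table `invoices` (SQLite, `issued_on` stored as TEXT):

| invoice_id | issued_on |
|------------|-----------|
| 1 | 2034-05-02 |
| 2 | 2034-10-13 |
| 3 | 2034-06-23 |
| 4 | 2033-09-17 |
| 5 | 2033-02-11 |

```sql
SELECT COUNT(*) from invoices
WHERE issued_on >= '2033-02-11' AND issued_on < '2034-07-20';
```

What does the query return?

4

Rows in [2033-02-11, 2034-07-20): 2034-05-02, 2034-06-23, 2033-09-17, 2033-02-11 → 4 rows.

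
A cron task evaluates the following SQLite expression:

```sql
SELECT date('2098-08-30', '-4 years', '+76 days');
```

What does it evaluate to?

Adding -4 years to 2098-08-30 gives 2094-08-30.
Applying '+76 days' to 2094-08-30: counting 76 days forward gives 2094-11-14.

2094-11-14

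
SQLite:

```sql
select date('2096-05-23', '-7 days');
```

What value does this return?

2096-05-16

Going back 7 days within May lands on 2096-05-16.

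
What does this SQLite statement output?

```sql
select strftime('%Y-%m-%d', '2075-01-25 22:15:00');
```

`%Y-%m-%d` extracts the ISO date: 2075-01-25.

2075-01-25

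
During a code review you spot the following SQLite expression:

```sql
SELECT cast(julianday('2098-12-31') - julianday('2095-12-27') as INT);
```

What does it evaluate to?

1100

4 days remain in December 2095 after the 27th (31 − 27).
Full months from January 2096 through November 2098 contribute their day counts.
Then 31 days into December 2098.
Total: 4 + 31 + 29 + 31 + 30 + 31 + 30 + 31 + 31 + 30 + 31 + 30 + 31 + 31 + 28 + 31 + 30 + 31 + 30 + 31 + 31 + 30 + 31 + 30 + 31 + 31 + 28 + 31 + 30 + 31 + 30 + 31 + 31 + 30 + 31 + 30 + 31 = 1100.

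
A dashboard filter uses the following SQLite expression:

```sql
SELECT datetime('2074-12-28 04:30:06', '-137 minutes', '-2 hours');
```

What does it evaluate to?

137 minutes = 2h 17m; -137 minutes from 2074-12-28 04:30:06 is 2074-12-28 02:13:06.
-2 hours from 2074-12-28 02:13:06 is 2074-12-28 00:13:06.

2074-12-28 00:13:06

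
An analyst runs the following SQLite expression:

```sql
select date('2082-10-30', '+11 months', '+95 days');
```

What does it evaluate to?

2084-01-03

Adding +11 months to 2082-10-30 gives 2083-09-30.
Applying '+95 days' to 2083-09-30: counting 95 days forward gives 2084-01-03.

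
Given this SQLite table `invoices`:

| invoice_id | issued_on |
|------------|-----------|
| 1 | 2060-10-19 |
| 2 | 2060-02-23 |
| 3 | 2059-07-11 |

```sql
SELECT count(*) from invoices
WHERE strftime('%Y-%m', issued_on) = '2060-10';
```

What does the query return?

1

Rows with year-month 2060-10: 2060-10-19 → 1.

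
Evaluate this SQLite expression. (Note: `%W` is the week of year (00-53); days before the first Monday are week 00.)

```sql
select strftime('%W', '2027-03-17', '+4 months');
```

First apply '+4 months': 2027-03-17 → 2027-07-17.
2027-07-17 is a Saturday. SQLite's %W counts Mondays since the year started; the result is 28.

28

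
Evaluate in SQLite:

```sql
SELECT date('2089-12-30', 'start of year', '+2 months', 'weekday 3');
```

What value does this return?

2089-03-02

`start of year` rewinds 2089-12-30 to 2089-01-01.
Adding +2 months to 2089-01-01 gives 2089-03-01.
`weekday 3` advances to the next Wednesday; 2089-03-01 is a Tuesday, so it moves forward to 2089-03-02.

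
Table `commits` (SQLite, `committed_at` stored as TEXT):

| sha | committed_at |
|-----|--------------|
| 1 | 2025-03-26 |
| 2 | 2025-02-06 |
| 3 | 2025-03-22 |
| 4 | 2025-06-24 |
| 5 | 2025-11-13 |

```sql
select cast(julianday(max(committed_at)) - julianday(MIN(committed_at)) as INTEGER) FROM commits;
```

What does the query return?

280

MIN = 2025-02-06, MAX = 2025-11-13.
22 days remain in February 2025 after the 6th (28 − 6).
Full months from March 2025 through October 2025 contribute their day counts.
Then 13 days into November 2025.
Total: 22 + 31 + 30 + 31 + 30 + 31 + 31 + 30 + 31 + 13 = 280.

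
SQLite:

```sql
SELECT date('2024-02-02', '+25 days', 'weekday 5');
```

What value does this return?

2024-03-01

Advancing 25 more days within February lands on 2024-02-27.
`weekday 5` advances to the next Friday; 2024-02-27 is a Tuesday, so it moves forward to 2024-03-01.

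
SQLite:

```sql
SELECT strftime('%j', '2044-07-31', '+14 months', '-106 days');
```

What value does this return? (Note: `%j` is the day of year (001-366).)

First apply '+14 months', '-106 days': 2044-07-31 → 2045-06-17.
Day-of-year for 2045-06-17: days since 2045-01-01 inclusive = 168, zero-padded to 168.

168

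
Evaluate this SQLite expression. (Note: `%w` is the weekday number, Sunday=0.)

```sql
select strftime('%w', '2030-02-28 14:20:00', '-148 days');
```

First apply '-148 days': 2030-02-28 14:20:00 → 2029-10-03 14:20:00.
2029-10-03 is a Wednesday; with Sunday=0 that is 3.

3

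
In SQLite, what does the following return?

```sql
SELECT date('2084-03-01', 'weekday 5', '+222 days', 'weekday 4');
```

2084-10-12

`weekday 5` advances to the next Friday; 2084-03-01 is a Wednesday, so it moves forward to 2084-03-03.
Applying '+222 days' to 2084-03-03: counting 222 days forward gives 2084-10-11.
`weekday 4` advances to the next Thursday; 2084-10-11 is a Wednesday, so it moves forward to 2084-10-12.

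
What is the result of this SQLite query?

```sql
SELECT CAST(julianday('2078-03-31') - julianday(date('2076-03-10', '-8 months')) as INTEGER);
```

Adding -8 months to 2076-03-10 gives 2075-07-10.
21 days remain in July 2075 after the 10th (31 − 10).
Full months from August 2075 through February 2078 contribute their day counts.
Then 31 days into March 2078.
Total: 21 + 31 + 30 + 31 + 30 + 31 + 31 + 29 + 31 + 30 + 31 + 30 + 31 + 31 + 30 + 31 + 30 + 31 + 31 + 28 + 31 + 30 + 31 + 30 + 31 + 31 + 30 + 31 + 30 + 31 + 31 + 28 + 31 = 995.

995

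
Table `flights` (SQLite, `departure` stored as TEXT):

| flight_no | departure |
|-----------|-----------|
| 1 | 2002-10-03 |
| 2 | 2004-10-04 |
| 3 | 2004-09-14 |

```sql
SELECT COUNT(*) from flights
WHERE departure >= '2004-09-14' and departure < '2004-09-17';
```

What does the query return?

Rows in [2004-09-14, 2004-09-17): 2004-09-14 → 1 row.

1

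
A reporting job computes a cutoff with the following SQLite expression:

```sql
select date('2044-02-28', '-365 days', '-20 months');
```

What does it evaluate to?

Applying '-365 days' to 2044-02-28: counting 365 days back gives 2043-02-28.
Adding -20 months to 2043-02-28 gives 2041-06-28.

2041-06-28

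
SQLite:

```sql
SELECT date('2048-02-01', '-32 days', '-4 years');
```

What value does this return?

2043-12-31

Going back 1 day from 2048-02-01 reaches 2048-01-31 (last day of January, 31 days).
Going back 31 days from 2048-01-31 reaches 2047-12-31 (last day of December, 31 days).
Adding -4 years to 2047-12-31 gives 2043-12-31.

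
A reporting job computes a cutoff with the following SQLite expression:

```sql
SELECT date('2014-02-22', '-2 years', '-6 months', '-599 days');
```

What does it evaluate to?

Adding -2 years to 2014-02-22 gives 2012-02-22.
Adding -6 months to 2012-02-22 gives 2011-08-22.
Applying '-599 days' to 2011-08-22: counting 599 days back gives 2009-12-31.

2009-12-31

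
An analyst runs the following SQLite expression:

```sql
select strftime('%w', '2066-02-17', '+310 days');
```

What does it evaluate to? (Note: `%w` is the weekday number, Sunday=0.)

First apply '+310 days': 2066-02-17 → 2066-12-24.
2066-12-24 is a Friday; with Sunday=0 that is 5.

5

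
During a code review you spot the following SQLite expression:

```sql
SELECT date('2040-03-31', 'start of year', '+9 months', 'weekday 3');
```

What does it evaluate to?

2040-10-03

`start of year` rewinds 2040-03-31 to 2040-01-01.
Adding +9 months to 2040-01-01 gives 2040-10-01.
`weekday 3` advances to the next Wednesday; 2040-10-01 is a Monday, so it moves forward to 2040-10-03.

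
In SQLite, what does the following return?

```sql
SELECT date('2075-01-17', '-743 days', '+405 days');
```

Applying '-743 days' to 2075-01-17: counting 743 days back gives 2073-01-04.
Applying '+405 days' to 2073-01-04: counting 405 days forward gives 2074-02-13.

2074-02-13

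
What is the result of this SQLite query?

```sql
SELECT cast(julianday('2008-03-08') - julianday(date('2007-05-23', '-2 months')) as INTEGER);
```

Adding -2 months to 2007-05-23 gives 2007-03-23.
8 days remain in March 2007 after the 23rd (31 − 23).
Full months from April 2007 through February 2008 contribute their day counts.
Then 8 days into March 2008.
Total: 8 + 30 + 31 + 30 + 31 + 31 + 30 + 31 + 30 + 31 + 31 + 29 + 8 = 351.

351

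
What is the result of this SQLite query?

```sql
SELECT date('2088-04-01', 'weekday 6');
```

2088-04-03

`weekday 6` advances to the next Saturday; 2088-04-01 is a Thursday, so it moves forward to 2088-04-03.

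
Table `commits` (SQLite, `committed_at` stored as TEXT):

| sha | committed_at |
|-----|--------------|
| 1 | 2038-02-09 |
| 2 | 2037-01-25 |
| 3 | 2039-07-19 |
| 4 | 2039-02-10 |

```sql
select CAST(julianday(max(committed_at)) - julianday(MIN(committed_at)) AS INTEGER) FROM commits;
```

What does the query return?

MIN = 2037-01-25, MAX = 2039-07-19.
6 days remain in January 2037 after the 25th (31 − 25).
Full months from February 2037 through June 2039 contribute their day counts.
Then 19 days into July 2039.
Total: 6 + 28 + 31 + 30 + 31 + 30 + 31 + 31 + 30 + 31 + 30 + 31 + 31 + 28 + 31 + 30 + 31 + 30 + 31 + 31 + 30 + 31 + 30 + 31 + 31 + 28 + 31 + 30 + 31 + 30 + 19 = 905.

905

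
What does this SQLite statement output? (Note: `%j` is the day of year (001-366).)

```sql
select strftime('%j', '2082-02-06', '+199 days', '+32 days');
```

First apply '+199 days', '+32 days': 2082-02-06 → 2082-09-25.
Day-of-year for 2082-09-25: days since 2082-01-01 inclusive = 268, zero-padded to 268.

268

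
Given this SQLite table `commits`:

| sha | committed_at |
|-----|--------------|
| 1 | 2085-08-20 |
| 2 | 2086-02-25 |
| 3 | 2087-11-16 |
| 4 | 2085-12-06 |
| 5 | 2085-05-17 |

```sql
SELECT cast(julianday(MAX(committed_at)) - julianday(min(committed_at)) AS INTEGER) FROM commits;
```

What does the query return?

MIN = 2085-05-17, MAX = 2087-11-16.
14 days remain in May 2085 after the 17th (31 − 17).
Full months from June 2085 through October 2087 contribute their day counts.
Then 16 days into November 2087.
Total: 14 + 30 + 31 + 31 + 30 + 31 + 30 + 31 + 31 + 28 + 31 + 30 + 31 + 30 + 31 + 31 + 30 + 31 + 30 + 31 + 31 + 28 + 31 + 30 + 31 + 30 + 31 + 31 + 30 + 31 + 16 = 913.

913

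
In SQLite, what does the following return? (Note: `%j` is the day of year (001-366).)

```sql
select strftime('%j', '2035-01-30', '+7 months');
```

242

First apply '+7 months': 2035-01-30 → 2035-08-30.
Day-of-year for 2035-08-30: days since 2035-01-01 inclusive = 242, zero-padded to 242.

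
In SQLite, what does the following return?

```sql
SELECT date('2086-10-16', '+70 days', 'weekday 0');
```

2086-12-29

Applying '+70 days' to 2086-10-16: counting 70 days forward gives 2086-12-25.
`weekday 0` advances to the next Sunday; 2086-12-25 is a Wednesday, so it moves forward to 2086-12-29.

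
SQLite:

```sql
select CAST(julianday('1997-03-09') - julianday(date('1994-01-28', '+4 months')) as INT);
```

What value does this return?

1016

Adding +4 months to 1994-01-28 gives 1994-05-28.
3 days remain in May 1994 after the 28th (31 − 28).
Full months from June 1994 through February 1997 contribute their day counts.
Then 9 days into March 1997.
Total: 3 + 30 + 31 + 31 + 30 + 31 + 30 + 31 + 31 + 28 + 31 + 30 + 31 + 30 + 31 + 31 + 30 + 31 + 30 + 31 + 31 + 29 + 31 + 30 + 31 + 30 + 31 + 31 + 30 + 31 + 30 + 31 + 31 + 28 + 9 = 1016.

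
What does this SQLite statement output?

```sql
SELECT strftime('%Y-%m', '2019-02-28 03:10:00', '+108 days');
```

First apply '+108 days': 2019-02-28 03:10:00 → 2019-06-16 03:10:00.
`%Y-%m` extracts the year-month: 2019-06.

2019-06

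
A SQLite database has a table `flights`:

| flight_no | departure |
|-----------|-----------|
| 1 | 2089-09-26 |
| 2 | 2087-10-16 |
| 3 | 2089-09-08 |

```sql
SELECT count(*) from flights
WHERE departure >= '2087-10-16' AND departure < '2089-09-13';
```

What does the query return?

2

Rows in [2087-10-16, 2089-09-13): 2087-10-16, 2089-09-08 → 2 rows.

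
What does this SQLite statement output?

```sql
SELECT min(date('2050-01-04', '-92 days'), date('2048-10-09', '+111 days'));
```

date('2050-01-04', '-92 days') → 2049-10-04.
date('2048-10-09', '+111 days') → 2049-01-28.
Earlier of the two is 2049-01-28.

2049-01-28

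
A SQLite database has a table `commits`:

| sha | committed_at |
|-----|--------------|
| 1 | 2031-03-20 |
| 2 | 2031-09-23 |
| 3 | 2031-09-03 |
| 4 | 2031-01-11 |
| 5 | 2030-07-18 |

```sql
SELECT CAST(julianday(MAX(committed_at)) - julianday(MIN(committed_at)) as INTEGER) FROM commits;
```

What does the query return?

MIN = 2030-07-18, MAX = 2031-09-23.
13 days remain in July 2030 after the 18th (31 − 18).
Full months from August 2030 through August 2031 contribute their day counts.
Then 23 days into September 2031.
Total: 13 + 31 + 30 + 31 + 30 + 31 + 31 + 28 + 31 + 30 + 31 + 30 + 31 + 31 + 23 = 432.

432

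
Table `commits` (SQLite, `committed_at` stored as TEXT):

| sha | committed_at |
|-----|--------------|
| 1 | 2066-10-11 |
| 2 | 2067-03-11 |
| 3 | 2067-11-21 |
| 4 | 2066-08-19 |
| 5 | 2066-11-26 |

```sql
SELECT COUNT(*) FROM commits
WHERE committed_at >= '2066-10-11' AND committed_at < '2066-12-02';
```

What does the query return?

Rows in [2066-10-11, 2066-12-02): 2066-10-11, 2066-11-26 → 2 rows.

2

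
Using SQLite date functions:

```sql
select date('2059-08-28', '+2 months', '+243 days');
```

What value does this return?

2060-06-27

Adding +2 months to 2059-08-28 gives 2059-10-28.
Applying '+243 days' to 2059-10-28: counting 243 days forward gives 2060-06-27.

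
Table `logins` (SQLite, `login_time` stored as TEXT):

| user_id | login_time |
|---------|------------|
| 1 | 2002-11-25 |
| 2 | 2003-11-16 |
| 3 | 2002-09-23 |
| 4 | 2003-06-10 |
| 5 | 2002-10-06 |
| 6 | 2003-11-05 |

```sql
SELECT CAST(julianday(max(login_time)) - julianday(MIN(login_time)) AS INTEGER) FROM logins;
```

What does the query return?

MIN = 2002-09-23, MAX = 2003-11-16.
7 days remain in September 2002 after the 23rd (30 − 23).
Full months from October 2002 through October 2003 contribute their day counts.
Then 16 days into November 2003.
Total: 7 + 31 + 30 + 31 + 31 + 28 + 31 + 30 + 31 + 30 + 31 + 31 + 30 + 31 + 16 = 419.

419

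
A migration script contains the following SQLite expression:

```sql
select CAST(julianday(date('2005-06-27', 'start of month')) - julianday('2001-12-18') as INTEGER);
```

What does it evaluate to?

1261

`start of month` rewinds 2005-06-27 to 2005-06-01.
13 days remain in December 2001 after the 18th (31 − 18).
Full months from January 2002 through May 2005 contribute their day counts.
Then 1 day into June 2005.
Total: 13 + 31 + 28 + 31 + 30 + 31 + 30 + 31 + 31 + 30 + 31 + 30 + 31 + 31 + 28 + 31 + 30 + 31 + 30 + 31 + 31 + 30 + 31 + 30 + 31 + 31 + 29 + 31 + 30 + 31 + 30 + 31 + 31 + 30 + 31 + 30 + 31 + 31 + 28 + 31 + 30 + 31 + 1 = 1261.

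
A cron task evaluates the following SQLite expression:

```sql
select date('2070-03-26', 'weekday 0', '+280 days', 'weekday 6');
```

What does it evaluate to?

2071-01-10

`weekday 0` advances to the next Sunday; 2070-03-26 is a Wednesday, so it moves forward to 2070-03-30.
Applying '+280 days' to 2070-03-30: counting 280 days forward gives 2071-01-04.
`weekday 6` advances to the next Saturday; 2071-01-04 is a Sunday, so it moves forward to 2071-01-10.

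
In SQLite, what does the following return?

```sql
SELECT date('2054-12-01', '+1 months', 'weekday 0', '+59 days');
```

2055-03-03

Adding +1 month to 2054-12-01 gives 2055-01-01.
`weekday 0` advances to the next Sunday; 2055-01-01 is a Friday, so it moves forward to 2055-01-03.
Applying '+59 days' to 2055-01-03: counting 59 days forward gives 2055-03-03.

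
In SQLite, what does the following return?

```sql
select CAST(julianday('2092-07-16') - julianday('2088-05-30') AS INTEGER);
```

1 day remains in May 2088 after the 30th (31 − 30).
Full months from June 2088 through June 2092 contribute their day counts.
Then 16 days into July 2092.
Total: 1 + 30 + 31 + 31 + 30 + 31 + 30 + 31 + 31 + 28 + 31 + 30 + 31 + 30 + 31 + 31 + 30 + 31 + 30 + 31 + 31 + 28 + 31 + 30 + 31 + 30 + 31 + 31 + 30 + 31 + 30 + 31 + 31 + 28 + 31 + 30 + 31 + 30 + 31 + 31 + 30 + 31 + 30 + 31 + 31 + 29 + 31 + 30 + 31 + 30 + 16 = 1508.

1508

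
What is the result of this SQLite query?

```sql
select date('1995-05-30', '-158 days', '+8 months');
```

Applying '-158 days' to 1995-05-30: counting 158 days back gives 1994-12-23.
Adding +8 months to 1994-12-23 gives 1995-08-23.

1995-08-23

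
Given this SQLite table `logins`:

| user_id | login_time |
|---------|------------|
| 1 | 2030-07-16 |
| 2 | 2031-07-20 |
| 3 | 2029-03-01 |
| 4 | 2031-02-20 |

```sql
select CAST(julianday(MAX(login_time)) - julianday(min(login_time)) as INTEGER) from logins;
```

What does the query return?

MIN = 2029-03-01, MAX = 2031-07-20.
30 days remain in March 2029 after the 1st (31 − 1).
Full months from April 2029 through June 2031 contribute their day counts.
Then 20 days into July 2031.
Total: 30 + 30 + 31 + 30 + 31 + 31 + 30 + 31 + 30 + 31 + 31 + 28 + 31 + 30 + 31 + 30 + 31 + 31 + 30 + 31 + 30 + 31 + 31 + 28 + 31 + 30 + 31 + 30 + 20 = 871.

871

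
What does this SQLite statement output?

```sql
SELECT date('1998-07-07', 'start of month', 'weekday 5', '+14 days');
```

1998-07-17

`start of month` rewinds 1998-07-07 to 1998-07-01.
`weekday 5` advances to the next Friday; 1998-07-01 is a Wednesday, so it moves forward to 1998-07-03.
Advancing 14 more days within July lands on 1998-07-17.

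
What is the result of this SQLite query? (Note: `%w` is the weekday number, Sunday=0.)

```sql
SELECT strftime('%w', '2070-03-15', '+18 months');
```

2

First apply '+18 months': 2070-03-15 → 2071-09-15.
2071-09-15 is a Tuesday; with Sunday=0 that is 2.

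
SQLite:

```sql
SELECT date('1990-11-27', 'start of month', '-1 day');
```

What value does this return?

`start of month` rewinds 1990-11-27 to 1990-11-01.
Going back 1 day from 1990-11-01 reaches 1990-10-31 (last day of October, 31 days).

1990-10-31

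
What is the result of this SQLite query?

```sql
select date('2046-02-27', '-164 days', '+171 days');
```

2046-03-06

Applying '-164 days' to 2046-02-27: counting 164 days back gives 2045-09-16.
Applying '+171 days' to 2045-09-16: counting 171 days forward gives 2046-03-06.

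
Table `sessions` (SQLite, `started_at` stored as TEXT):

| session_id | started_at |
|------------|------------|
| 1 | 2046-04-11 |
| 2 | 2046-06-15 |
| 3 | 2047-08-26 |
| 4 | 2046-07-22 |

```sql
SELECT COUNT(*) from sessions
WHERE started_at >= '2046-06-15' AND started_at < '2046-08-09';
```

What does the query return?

2

Rows in [2046-06-15, 2046-08-09): 2046-06-15, 2046-07-22 → 2 rows.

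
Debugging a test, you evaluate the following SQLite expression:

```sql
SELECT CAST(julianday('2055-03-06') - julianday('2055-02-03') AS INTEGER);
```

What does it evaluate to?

31

25 days remain in February 2055 after the 3rd (28 − 3).
Then 6 days into March 2055.
Total: 25 + 6 = 31.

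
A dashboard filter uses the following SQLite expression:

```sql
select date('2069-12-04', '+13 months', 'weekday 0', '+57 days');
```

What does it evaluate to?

Adding +13 months to 2069-12-04 gives 2071-01-04.
`weekday 0` advances to the next Sunday; 2071-01-04 is already a Sunday, so it stays at 2071-01-04.
Applying '+57 days' to 2071-01-04: counting 57 days forward gives 2071-03-02.

2071-03-02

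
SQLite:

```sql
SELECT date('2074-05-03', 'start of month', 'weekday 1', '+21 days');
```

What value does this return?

2074-05-28

`start of month` rewinds 2074-05-03 to 2074-05-01.
`weekday 1` advances to the next Monday; 2074-05-01 is a Tuesday, so it moves forward to 2074-05-07.
Advancing 21 more days within May lands on 2074-05-28.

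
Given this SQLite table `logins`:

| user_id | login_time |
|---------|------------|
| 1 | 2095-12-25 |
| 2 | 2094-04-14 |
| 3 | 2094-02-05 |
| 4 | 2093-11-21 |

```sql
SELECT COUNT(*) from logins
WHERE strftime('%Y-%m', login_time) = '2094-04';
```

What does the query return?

1

Rows with year-month 2094-04: 2094-04-14 → 1.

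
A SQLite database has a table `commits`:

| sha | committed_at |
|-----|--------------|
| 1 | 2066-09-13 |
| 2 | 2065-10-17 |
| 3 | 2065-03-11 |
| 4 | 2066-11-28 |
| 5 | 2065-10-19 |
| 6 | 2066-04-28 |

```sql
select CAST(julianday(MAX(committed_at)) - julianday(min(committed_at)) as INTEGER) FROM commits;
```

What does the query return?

627

MIN = 2065-03-11, MAX = 2066-11-28.
20 days remain in March 2065 after the 11th (31 − 11).
Full months from April 2065 through October 2066 contribute their day counts.
Then 28 days into November 2066.
Total: 20 + 30 + 31 + 30 + 31 + 31 + 30 + 31 + 30 + 31 + 31 + 28 + 31 + 30 + 31 + 30 + 31 + 31 + 30 + 31 + 28 = 627.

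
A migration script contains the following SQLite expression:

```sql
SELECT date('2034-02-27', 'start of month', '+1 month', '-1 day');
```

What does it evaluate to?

2034-02-28

`start of month` rewinds 2034-02-27 to 2034-02-01.
Adding +1 month to 2034-02-01 gives 2034-03-01.
Going back 1 day from 2034-03-01 reaches 2034-02-28 (last day of February, 28 days).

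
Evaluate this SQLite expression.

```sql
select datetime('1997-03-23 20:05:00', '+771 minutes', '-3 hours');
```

771 minutes = 12h 51m; +771 minutes from 1997-03-23 20:05:00 is 1997-03-24 08:56:00 (crosses midnight).
-3 hours from 1997-03-24 08:56:00 is 1997-03-24 05:56:00.

1997-03-24 05:56:00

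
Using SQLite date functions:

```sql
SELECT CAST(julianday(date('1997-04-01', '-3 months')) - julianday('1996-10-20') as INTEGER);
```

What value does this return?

Adding -3 months to 1997-04-01 gives 1997-01-01.
11 days remain in October 1996 after the 20th (31 − 20).
November 1996: 30 days.
December 1996: 31 days.
Then 1 day into January 1997.
Total: 11 + 30 + 31 + 1 = 73.

73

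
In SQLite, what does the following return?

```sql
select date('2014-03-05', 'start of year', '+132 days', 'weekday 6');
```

`start of year` rewinds 2014-03-05 to 2014-01-01.
Applying '+132 days' to 2014-01-01: counting 132 days forward gives 2014-05-13.
`weekday 6` advances to the next Saturday; 2014-05-13 is a Tuesday, so it moves forward to 2014-05-17.

2014-05-17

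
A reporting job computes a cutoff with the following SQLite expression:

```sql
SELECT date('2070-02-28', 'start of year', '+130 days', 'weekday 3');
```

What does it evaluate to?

2070-05-14

`start of year` rewinds 2070-02-28 to 2070-01-01.
Applying '+130 days' to 2070-01-01: counting 130 days forward gives 2070-05-11.
`weekday 3` advances to the next Wednesday; 2070-05-11 is a Sunday, so it moves forward to 2070-05-14.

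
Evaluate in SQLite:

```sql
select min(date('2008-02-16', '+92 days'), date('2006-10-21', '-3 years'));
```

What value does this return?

2003-10-21

date('2008-02-16', '+92 days') → 2008-05-18.
date('2006-10-21', '-3 years') → 2003-10-21.
Earlier of the two is 2003-10-21.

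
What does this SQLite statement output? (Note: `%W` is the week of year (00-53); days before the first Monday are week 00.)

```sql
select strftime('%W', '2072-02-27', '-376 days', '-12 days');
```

05

First apply '-376 days', '-12 days': 2072-02-27 → 2071-02-04.
2071-02-04 is a Wednesday. SQLite's %W counts Mondays since the year started; the result is 05.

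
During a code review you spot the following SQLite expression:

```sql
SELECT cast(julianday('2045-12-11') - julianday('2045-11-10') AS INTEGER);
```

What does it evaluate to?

20 days remain in November 2045 after the 10th (30 − 10).
Then 11 days into December 2045.
Total: 20 + 11 = 31.

31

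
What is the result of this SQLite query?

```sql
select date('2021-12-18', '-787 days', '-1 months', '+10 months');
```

2020-07-23

Applying '-787 days' to 2021-12-18: counting 787 days back gives 2019-10-23.
Adding -1 month to 2019-10-23 gives 2019-09-23.
Adding +10 months to 2019-09-23 gives 2020-07-23.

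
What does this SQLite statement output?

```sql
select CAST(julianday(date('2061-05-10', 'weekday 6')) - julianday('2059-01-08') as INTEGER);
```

`weekday 6` advances to the next Saturday; 2061-05-10 is a Tuesday, so it moves forward to 2061-05-14.
23 days remain in January 2059 after the 8th (31 − 8).
Full months from February 2059 through April 2061 contribute their day counts.
Then 14 days into May 2061.
Total: 23 + 28 + 31 + 30 + 31 + 30 + 31 + 31 + 30 + 31 + 30 + 31 + 31 + 29 + 31 + 30 + 31 + 30 + 31 + 31 + 30 + 31 + 30 + 31 + 31 + 28 + 31 + 30 + 14 = 857.

857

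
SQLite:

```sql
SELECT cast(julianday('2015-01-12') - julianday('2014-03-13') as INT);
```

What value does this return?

18 days remain in March 2014 after the 13th (31 − 13).
Full months from April 2014 through December 2014 contribute their day counts.
Then 12 days into January 2015.
Total: 18 + 30 + 31 + 30 + 31 + 31 + 30 + 31 + 30 + 31 + 12 = 305.

305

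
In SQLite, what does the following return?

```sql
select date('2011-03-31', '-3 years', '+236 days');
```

Adding -3 years to 2011-03-31 gives 2008-03-31.
Applying '+236 days' to 2008-03-31: counting 236 days forward gives 2008-11-22.

2008-11-22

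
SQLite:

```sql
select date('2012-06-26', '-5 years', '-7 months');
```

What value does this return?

Adding -5 years to 2012-06-26 gives 2007-06-26.
Adding -7 months to 2007-06-26 gives 2006-11-26.

2006-11-26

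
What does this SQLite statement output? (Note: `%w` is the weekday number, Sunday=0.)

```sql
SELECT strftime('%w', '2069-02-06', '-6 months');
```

1

First apply '-6 months': 2069-02-06 → 2068-08-06.
2068-08-06 is a Monday; with Sunday=0 that is 1.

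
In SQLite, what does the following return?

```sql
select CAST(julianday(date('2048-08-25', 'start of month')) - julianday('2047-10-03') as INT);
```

`start of month` rewinds 2048-08-25 to 2048-08-01.
28 days remain in October 2047 after the 3rd (31 − 3).
Full months from November 2047 through July 2048 contribute their day counts.
Then 1 day into August 2048.
Total: 28 + 30 + 31 + 31 + 29 + 31 + 30 + 31 + 30 + 31 + 1 = 303.

303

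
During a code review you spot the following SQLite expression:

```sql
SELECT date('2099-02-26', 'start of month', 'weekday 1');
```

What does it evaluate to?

`start of month` rewinds 2099-02-26 to 2099-02-01.
`weekday 1` advances to the next Monday; 2099-02-01 is a Sunday, so it moves forward to 2099-02-02.

2099-02-02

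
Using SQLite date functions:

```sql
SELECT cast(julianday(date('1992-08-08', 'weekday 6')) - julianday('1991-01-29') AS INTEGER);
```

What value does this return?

557

`weekday 6` advances to the next Saturday; 1992-08-08 is already a Saturday, so it stays at 1992-08-08.
2 days remain in January 1991 after the 29th (31 − 29).
Full months from February 1991 through July 1992 contribute their day counts.
Then 8 days into August 1992.
Total: 2 + 28 + 31 + 30 + 31 + 30 + 31 + 31 + 30 + 31 + 30 + 31 + 31 + 29 + 31 + 30 + 31 + 30 + 31 + 8 = 557.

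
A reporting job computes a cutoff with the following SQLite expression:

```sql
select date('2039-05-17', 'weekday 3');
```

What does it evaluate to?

2039-05-18

`weekday 3` advances to the next Wednesday; 2039-05-17 is a Tuesday, so it moves forward to 2039-05-18.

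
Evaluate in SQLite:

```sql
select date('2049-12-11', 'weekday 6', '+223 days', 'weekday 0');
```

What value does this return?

2050-07-24

`weekday 6` advances to the next Saturday; 2049-12-11 is already a Saturday, so it stays at 2049-12-11.
Applying '+223 days' to 2049-12-11: counting 223 days forward gives 2050-07-22.
`weekday 0` advances to the next Sunday; 2050-07-22 is a Friday, so it moves forward to 2050-07-24.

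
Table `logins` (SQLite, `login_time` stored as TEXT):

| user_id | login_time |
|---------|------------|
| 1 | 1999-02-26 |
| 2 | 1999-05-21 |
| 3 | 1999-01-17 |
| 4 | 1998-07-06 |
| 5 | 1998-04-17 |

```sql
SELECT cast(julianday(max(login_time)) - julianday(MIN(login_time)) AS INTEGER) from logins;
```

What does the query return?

399

MIN = 1998-04-17, MAX = 1999-05-21.
13 days remain in April 1998 after the 17th (30 − 17).
Full months from May 1998 through April 1999 contribute their day counts.
Then 21 days into May 1999.
Total: 13 + 31 + 30 + 31 + 31 + 30 + 31 + 30 + 31 + 31 + 28 + 31 + 30 + 21 = 399.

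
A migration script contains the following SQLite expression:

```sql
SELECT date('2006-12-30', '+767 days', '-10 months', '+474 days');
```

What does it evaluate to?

2009-07-22

Applying '+767 days' to 2006-12-30: counting 767 days forward gives 2009-02-04.
Adding -10 months to 2009-02-04 gives 2008-04-04.
Applying '+474 days' to 2008-04-04: counting 474 days forward gives 2009-07-22.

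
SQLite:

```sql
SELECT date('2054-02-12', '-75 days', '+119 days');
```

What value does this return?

2054-03-28

Applying '-75 days' to 2054-02-12: counting 75 days back gives 2053-11-29.
Applying '+119 days' to 2053-11-29: counting 119 days forward gives 2054-03-28.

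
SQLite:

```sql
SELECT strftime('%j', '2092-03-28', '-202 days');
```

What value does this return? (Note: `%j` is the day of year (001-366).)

251

First apply '-202 days': 2092-03-28 → 2091-09-08.
Day-of-year for 2091-09-08: days since 2091-01-01 inclusive = 251, zero-padded to 251.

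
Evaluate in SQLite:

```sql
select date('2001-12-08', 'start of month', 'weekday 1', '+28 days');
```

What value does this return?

2001-12-31

`start of month` rewinds 2001-12-08 to 2001-12-01.
`weekday 1` advances to the next Monday; 2001-12-01 is a Saturday, so it moves forward to 2001-12-03.
Advancing 28 more days within December lands on 2001-12-31.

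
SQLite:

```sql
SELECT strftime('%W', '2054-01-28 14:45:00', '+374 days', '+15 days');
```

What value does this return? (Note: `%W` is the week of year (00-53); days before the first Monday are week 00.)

07

First apply '+374 days', '+15 days': 2054-01-28 14:45:00 → 2055-02-21 14:45:00.
2055-02-21 is a Sunday. SQLite's %W counts Mondays since the year started; the result is 07.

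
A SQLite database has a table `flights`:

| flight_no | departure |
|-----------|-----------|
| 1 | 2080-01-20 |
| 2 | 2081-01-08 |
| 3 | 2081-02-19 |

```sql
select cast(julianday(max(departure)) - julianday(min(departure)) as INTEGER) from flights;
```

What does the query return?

MIN = 2080-01-20, MAX = 2081-02-19.
11 days remain in January 2080 after the 20th (31 − 20).
Full months from February 2080 through January 2081 contribute their day counts.
Then 19 days into February 2081.
Total: 11 + 29 + 31 + 30 + 31 + 30 + 31 + 31 + 30 + 31 + 30 + 31 + 31 + 19 = 396.

396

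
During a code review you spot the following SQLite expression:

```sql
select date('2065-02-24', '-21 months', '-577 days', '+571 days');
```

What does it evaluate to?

Adding -21 months to 2065-02-24 gives 2063-05-24.
Applying '-577 days' to 2063-05-24: counting 577 days back gives 2061-10-24.
Applying '+571 days' to 2061-10-24: counting 571 days forward gives 2063-05-18.

2063-05-18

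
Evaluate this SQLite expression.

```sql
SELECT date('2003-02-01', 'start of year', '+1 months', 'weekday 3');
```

2003-02-05

`start of year` rewinds 2003-02-01 to 2003-01-01.
Adding +1 month to 2003-01-01 gives 2003-02-01.
`weekday 3` advances to the next Wednesday; 2003-02-01 is a Saturday, so it moves forward to 2003-02-05.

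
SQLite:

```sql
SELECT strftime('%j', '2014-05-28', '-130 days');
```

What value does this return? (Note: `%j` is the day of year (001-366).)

018

First apply '-130 days': 2014-05-28 → 2014-01-18.
Day-of-year for 2014-01-18: days since 2014-01-01 inclusive = 18, zero-padded to 018.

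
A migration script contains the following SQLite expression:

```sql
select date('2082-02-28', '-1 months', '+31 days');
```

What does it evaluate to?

Adding -1 month to 2082-02-28 gives 2082-01-28.
January 2082 has 31 days; 3 remain after the 28th, so 4 days reach 2082-02-01.
Advancing 27 more days within February lands on 2082-02-28.

2082-02-28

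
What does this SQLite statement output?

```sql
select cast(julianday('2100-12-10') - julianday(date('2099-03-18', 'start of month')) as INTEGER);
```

649

`start of month` rewinds 2099-03-18 to 2099-03-01.
30 days remain in March 2099 after the 1st (31 − 1).
Full months from April 2099 through November 2100 contribute their day counts.
Then 10 days into December 2100.
Total: 30 + 30 + 31 + 30 + 31 + 31 + 30 + 31 + 30 + 31 + 31 + 28 + 31 + 30 + 31 + 30 + 31 + 31 + 30 + 31 + 30 + 10 = 649.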